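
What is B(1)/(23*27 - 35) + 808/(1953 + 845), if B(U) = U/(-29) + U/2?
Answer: 13768925/47549212 ≈ 0.28957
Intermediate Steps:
B(U) = 27*U/58 (B(U) = U*(-1/29) + U*(½) = -U/29 + U/2 = 27*U/58)
B(1)/(23*27 - 35) + 808/(1953 + 845) = ((27/58)*1)/(23*27 - 35) + 808/(1953 + 845) = 27/(58*(621 - 35)) + 808/2798 = (27/58)/586 + 808*(1/2798) = (27/58)*(1/586) + 404/1399 = 27/33988 + 404/1399 = 13768925/47549212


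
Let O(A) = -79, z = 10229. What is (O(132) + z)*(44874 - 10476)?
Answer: 349139700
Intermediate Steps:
(O(132) + z)*(44874 - 10476) = (-79 + 10229)*(44874 - 10476) = 10150*34398 = 349139700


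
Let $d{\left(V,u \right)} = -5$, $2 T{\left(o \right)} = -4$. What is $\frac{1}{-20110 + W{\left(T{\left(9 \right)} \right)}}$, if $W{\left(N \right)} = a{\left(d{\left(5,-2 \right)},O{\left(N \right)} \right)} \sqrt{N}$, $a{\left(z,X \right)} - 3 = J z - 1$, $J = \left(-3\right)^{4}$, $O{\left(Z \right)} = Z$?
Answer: $\frac{i}{- 20110 i + 403 \sqrt{2}} \approx -4.9687 \cdot 10^{-5} + 1.4081 \cdot 10^{-6} i$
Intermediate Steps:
$J = 81$
$T{\left(o \right)} = -2$ ($T{\left(o \right)} = \frac{1}{2} \left(-4\right) = -2$)
$a{\left(z,X \right)} = 2 + 81 z$ ($a{\left(z,X \right)} = 3 + \left(81 z - 1\right) = 3 + \left(-1 + 81 z\right) = 2 + 81 z$)
$W{\left(N \right)} = - 403 \sqrt{N}$ ($W{\left(N \right)} = \left(2 + 81 \left(-5\right)\right) \sqrt{N} = \left(2 - 405\right) \sqrt{N} = - 403 \sqrt{N}$)
$\frac{1}{-20110 + W{\left(T{\left(9 \right)} \right)}} = \frac{1}{-20110 - 403 \sqrt{-2}} = \frac{1}{-20110 - 403 i \sqrt{2}}$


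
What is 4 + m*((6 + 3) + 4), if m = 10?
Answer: 134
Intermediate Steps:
4 + m*((6 + 3) + 4) = 4 + 10*((6 + 3) + 4) = 4 + 10*(9 + 4) = 4 + 10*13 = 4 + 130 = 134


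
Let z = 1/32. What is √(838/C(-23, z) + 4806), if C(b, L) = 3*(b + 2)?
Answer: 2*√528395/21 ≈ 69.229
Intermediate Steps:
z = 1/32 ≈ 0.031250
C(b, L) = 6 + 3*b (C(b, L) = 3*(2 + b) = 6 + 3*b)
√(838/C(-23, z) + 4806) = √(838/(6 + 3*(-23)) + 4806) = √(838/(6 - 69) + 4806) = √(838/(-63) + 4806) = √(838*(-1/63) + 4806) = √(-838/63 + 4806) = √(301940/63) = 2*√528395/21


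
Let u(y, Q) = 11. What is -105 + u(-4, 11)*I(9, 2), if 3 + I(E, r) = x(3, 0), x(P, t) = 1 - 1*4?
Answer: -171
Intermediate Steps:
x(P, t) = -3 (x(P, t) = 1 - 4 = -3)
I(E, r) = -6 (I(E, r) = -3 - 3 = -6)
-105 + u(-4, 11)*I(9, 2) = -105 + 11*(-6) = -105 - 66 = -171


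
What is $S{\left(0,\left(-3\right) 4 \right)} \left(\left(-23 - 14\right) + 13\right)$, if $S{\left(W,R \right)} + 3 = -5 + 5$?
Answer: $72$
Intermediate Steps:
$S{\left(W,R \right)} = -3$ ($S{\left(W,R \right)} = -3 + \left(-5 + 5\right) = -3 + 0 = -3$)
$S{\left(0,\left(-3\right) 4 \right)} \left(\left(-23 - 14\right) + 13\right) = - 3 \left(\left(-23 - 14\right) + 13\right) = - 3 \left(-37 + 13\right) = \left(-3\right) \left(-24\right) = 72$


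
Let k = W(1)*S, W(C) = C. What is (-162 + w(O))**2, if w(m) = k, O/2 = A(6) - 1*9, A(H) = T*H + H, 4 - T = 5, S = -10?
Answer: 29584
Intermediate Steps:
T = -1 (T = 4 - 1*5 = 4 - 5 = -1)
A(H) = 0 (A(H) = -H + H = 0)
O = -18 (O = 2*(0 - 1*9) = 2*(0 - 9) = 2*(-9) = -18)
k = -10 (k = 1*(-10) = -10)
w(m) = -10
(-162 + w(O))**2 = (-162 - 10)**2 = (-172)**2 = 29584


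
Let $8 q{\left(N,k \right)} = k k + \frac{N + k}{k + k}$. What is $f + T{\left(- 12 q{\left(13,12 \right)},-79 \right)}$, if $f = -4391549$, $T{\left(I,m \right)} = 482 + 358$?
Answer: $-4390709$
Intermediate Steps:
$q{\left(N,k \right)} = \frac{k^{2}}{8} + \frac{N + k}{16 k}$ ($q{\left(N,k \right)} = \frac{k k + \frac{N + k}{k + k}}{8} = \frac{k^{2} + \frac{N + k}{2 k}}{8} = \frac{k^{2}}{8} + \frac{N + k}{16 k}$)
$T{\left(I,m \right)} = 840$
$f + T{\left(- 12 q{\left(13,12 \right)},-79 \right)} = -4391549 + 840 = -4390709$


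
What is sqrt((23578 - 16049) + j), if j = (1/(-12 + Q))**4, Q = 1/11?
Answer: 15*sqrt(9854621866)/17161 ≈ 86.770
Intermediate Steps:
Q = 1/11 ≈ 0.090909
j = 14641/294499921 (j = (1/(-12 + 1/11))**4 = (1/(-131/11))**4 = (-11/131)**4 = 14641/294499921 ≈ 4.9715e-5)
sqrt((23578 - 16049) + j) = sqrt((23578 - 16049) + 14641/294499921) = sqrt(7529 + 14641/294499921) = sqrt(2217289919850/294499921) = 15*sqrt(9854621866)/17161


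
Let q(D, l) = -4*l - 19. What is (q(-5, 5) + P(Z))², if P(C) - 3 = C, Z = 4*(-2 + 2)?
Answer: 1296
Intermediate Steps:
q(D, l) = -19 - 4*l
Z = 0 (Z = 4*0 = 0)
P(C) = 3 + C
(q(-5, 5) + P(Z))² = ((-19 - 4*5) + (3 + 0))² = ((-19 - 20) + 3)² = (-39 + 3)² = (-36)² = 1296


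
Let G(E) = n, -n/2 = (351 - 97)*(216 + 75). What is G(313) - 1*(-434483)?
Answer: 286655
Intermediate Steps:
n = -147828 (n = -2*(351 - 97)*(216 + 75) = -508*291 = -2*73914 = -147828)
G(E) = -147828
G(313) - 1*(-434483) = -147828 - 1*(-434483) = -147828 + 434483 = 286655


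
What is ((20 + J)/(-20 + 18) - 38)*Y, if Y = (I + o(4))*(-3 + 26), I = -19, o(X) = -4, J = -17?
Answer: 41791/2 ≈ 20896.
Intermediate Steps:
Y = -529 (Y = (-19 - 4)*(-3 + 26) = -23*23 = -529)
((20 + J)/(-20 + 18) - 38)*Y = ((20 - 17)/(-20 + 18) - 38)*(-529) = (3/(-2) - 38)*(-529) = (3*(-1/2) - 38)*(-529) = (-3/2 - 38)*(-529) = -79/2*(-529) = 41791/2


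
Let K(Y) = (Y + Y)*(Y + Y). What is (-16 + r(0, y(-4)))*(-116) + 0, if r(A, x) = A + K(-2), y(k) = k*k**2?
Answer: 0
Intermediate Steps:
y(k) = k**3
K(Y) = 4*Y**2 (K(Y) = (2*Y)*(2*Y) = 4*Y**2)
r(A, x) = 16 + A (r(A, x) = A + 4*(-2)**2 = A + 4*4 = A + 16 = 16 + A)
(-16 + r(0, y(-4)))*(-116) + 0 = (-16 + (16 + 0))*(-116) + 0 = (-16 + 16)*(-116) + 0 = 0*(-116) + 0 = 0 + 0 = 0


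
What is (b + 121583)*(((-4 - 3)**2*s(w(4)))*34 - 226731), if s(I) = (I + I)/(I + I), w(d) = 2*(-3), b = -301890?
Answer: 40580794955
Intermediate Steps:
w(d) = -6
s(I) = 1 (s(I) = (2*I)/((2*I)) = (2*I)*(1/(2*I)) = 1)
(b + 121583)*(((-4 - 3)**2*s(w(4)))*34 - 226731) = (-301890 + 121583)*(((-4 - 3)**2*1)*34 - 226731) = -180307*(((-7)**2*1)*34 - 226731) = -180307*((49*1)*34 - 226731) = -180307*(49*34 - 226731) = -180307*(1666 - 226731) = -180307*(-225065) = 40580794955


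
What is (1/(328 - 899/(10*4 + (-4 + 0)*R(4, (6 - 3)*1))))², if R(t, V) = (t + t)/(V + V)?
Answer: 10816/986902225 ≈ 1.0960e-5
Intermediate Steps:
R(t, V) = t/V (R(t, V) = (2*t)/((2*V)) = (2*t)*(1/(2*V)) = t/V)
(1/(328 - 899/(10*4 + (-4 + 0)*R(4, (6 - 3)*1))))² = (1/(328 - 899/(10*4 + (-4 + 0)*(4/(((6 - 3)*1))))))² = (1/(328 - 899/(40 - 16/(3*1))))² = (1/(328 - 899/(40 - 16/3)))² = (1/(328 - 899/104/3))² = (1/(328 - 899*3/104))² = (1/(328 - 2697/104))² = (1/(31415/104))² = (104/31415)² = 10816/986902225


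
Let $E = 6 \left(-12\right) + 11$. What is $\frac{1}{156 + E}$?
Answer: $\frac{1}{95} \approx 0.010526$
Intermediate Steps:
$E = -61$ ($E = -72 + 11 = -61$)
$\frac{1}{156 + E} = \frac{1}{156 - 61} = \frac{1}{95}$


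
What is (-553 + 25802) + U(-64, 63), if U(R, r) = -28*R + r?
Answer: 27104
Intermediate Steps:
U(R, r) = r - 28*R
(-553 + 25802) + U(-64, 63) = (-553 + 25802) + (63 - 28*(-64)) = 25249 + (63 + 1792) = 25249 + 1855 = 27104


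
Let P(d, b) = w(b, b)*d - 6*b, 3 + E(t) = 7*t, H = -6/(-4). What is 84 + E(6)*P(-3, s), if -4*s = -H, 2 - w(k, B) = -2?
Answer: -1887/4 ≈ -471.75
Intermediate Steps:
H = 3/2 (H = -6*(-¼) = 3/2 ≈ 1.5000)
E(t) = -3 + 7*t
w(k, B) = 4 (w(k, B) = 2 - 1*(-2) = 2 + 2 = 4)
s = 3/8 (s = -(-1)*3/(4*2) = -¼*(-3/2) = 3/8 ≈ 0.37500)
P(d, b) = -6*b + 4*d (P(d, b) = 4*d - 6*b = -6*b + 4*d)
84 + E(6)*P(-3, s) = 84 + (-3 + 7*6)*(-6*3/8 + 4*(-3)) = 84 + (-3 + 42)*(-9/4 - 12) = 84 + 39*(-57/4) = 84 - 2223/4 = -1887/4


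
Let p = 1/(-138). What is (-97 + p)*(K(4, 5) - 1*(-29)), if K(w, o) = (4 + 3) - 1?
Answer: -468545/138 ≈ -3395.3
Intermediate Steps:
K(w, o) = 6 (K(w, o) = 7 - 1 = 6)
p = -1/138 ≈ -0.0072464
(-97 + p)*(K(4, 5) - 1*(-29)) = (-97 - 1/138)*(6 - 1*(-29)) = -13387*(6 + 29)/138 = -13387/138*35 = -468545/138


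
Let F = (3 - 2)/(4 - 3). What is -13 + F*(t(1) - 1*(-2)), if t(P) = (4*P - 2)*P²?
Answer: -9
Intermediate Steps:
F = 1 (F = 1/1 = 1*1 = 1)
t(P) = P²*(-2 + 4*P) (t(P) = (-2 + 4*P)*P² = P²*(-2 + 4*P))
-13 + F*(t(1) - 1*(-2)) = -13 + 1*(1²*(-2 + 4*1) - 1*(-2)) = -13 + 1*(1*(-2 + 4) + 2) = -13 + 1*(1*2 + 2) = -13 + 1*(2 + 2) = -13 + 1*4 = -13 + 4 = -9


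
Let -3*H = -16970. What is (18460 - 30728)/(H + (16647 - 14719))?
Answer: -18402/11377 ≈ -1.6175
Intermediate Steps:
H = 16970/3 (H = -⅓*(-16970) = 16970/3 ≈ 5656.7)
(18460 - 30728)/(H + (16647 - 14719)) = (18460 - 30728)/(16970/3 + (16647 - 14719)) = -12268/(16970/3 + 1928) = -12268/22754/3 = -12268*3/22754 = -18402/11377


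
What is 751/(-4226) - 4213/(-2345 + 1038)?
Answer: 16822581/5523382 ≈ 3.0457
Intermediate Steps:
751/(-4226) - 4213/(-2345 + 1038) = 751*(-1/4226) - 4213/(-1307) = -751/4226 - 4213*(-1/1307) = -751/4226 + 4213/1307 = 16822581/5523382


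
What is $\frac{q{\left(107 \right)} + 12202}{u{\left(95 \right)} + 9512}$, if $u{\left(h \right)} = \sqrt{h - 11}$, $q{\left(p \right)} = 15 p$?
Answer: $\frac{32833046}{22619515} - \frac{13807 \sqrt{21}}{45239030} \approx 1.4501$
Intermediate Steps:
$u{\left(h \right)} = \sqrt{-11 + h}$
$\frac{q{\left(107 \right)} + 12202}{u{\left(95 \right)} + 9512} = \frac{15 \cdot 107 + 12202}{\sqrt{-11 + 95} + 9512} = \frac{1605 + 12202}{\sqrt{84} + 9512} = \frac{13807}{2 \sqrt{21} + 9512} = \frac{13807}{9512 + 2 \sqrt{21}}$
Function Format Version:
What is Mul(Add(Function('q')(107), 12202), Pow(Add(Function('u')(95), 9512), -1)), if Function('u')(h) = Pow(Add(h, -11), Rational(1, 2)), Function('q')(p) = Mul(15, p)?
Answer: Add(Rational(32833046, 22619515), Mul(Rational(-13807, 45239030), Pow(21, Rational(1, 2)))) ≈ 1.4501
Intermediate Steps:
Function('u')(h) = Pow(Add(-11, h), Rational(1, 2))
Mul(Add(Function('q')(107), 12202), Pow(Add(Function('u')(95), 9512), -1)) = Mul(Add(Mul(15, 107), 12202), Pow(Add(Pow(Add(-11, 95), Rational(1, 2)), 9512), -1)) = Mul(Add(1605, 12202), Pow(Add(Pow(84, Rational(1, 2)), 9512), -1)) = Mul(13807, Pow(Add(Mul(2, Pow(21, Rational(1, 2))), 9512), -1)) = Mul(13807, Pow(Add(9512, Mul(2, Pow(21, Rational(1, 2)))), -1))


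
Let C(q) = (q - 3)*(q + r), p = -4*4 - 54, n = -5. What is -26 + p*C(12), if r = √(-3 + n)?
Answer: -7586 - 1260*I*√2 ≈ -7586.0 - 1781.9*I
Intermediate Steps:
p = -70 (p = -16 - 54 = -70)
r = 2*I*√2 (r = √(-3 - 5) = √(-8) = 2*I*√2 ≈ 2.8284*I)
C(q) = (-3 + q)*(q + 2*I*√2) (C(q) = (q - 3)*(q + 2*I*√2) = (-3 + q)*(q + 2*I*√2))
-26 + p*C(12) = -26 - 70*(12² - 3*12 - 6*I*√2 + 2*I*12*√2) = -26 - 70*(144 - 36 - 6*I*√2 + 24*I*√2) = -26 - 70*(108 + 18*I*√2) = -26 + (-7560 - 1260*I*√2) = -7586 - 1260*I*√2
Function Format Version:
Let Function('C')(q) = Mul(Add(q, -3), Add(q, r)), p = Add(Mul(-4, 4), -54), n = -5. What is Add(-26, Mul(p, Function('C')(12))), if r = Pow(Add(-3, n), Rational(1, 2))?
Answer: Add(-7586, Mul(-1260, I, Pow(2, Rational(1, 2)))) ≈ Add(-7586.0, Mul(-1781.9, I))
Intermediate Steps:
p = -70 (p = Add(-16, -54) = -70)
r = Mul(2, I, Pow(2, Rational(1, 2))) (r = Pow(Add(-3, -5), Rational(1, 2)) = Pow(-8, Rational(1, 2)) = Mul(2, I, Pow(2, Rational(1, 2))) ≈ Mul(2.8284, I))
Function('C')(q) = Mul(Add(-3, q), Add(q, Mul(2, I, Pow(2, Rational(1, 2))))) (Function('C')(q) = Mul(Add(q, -3), Add(q, Mul(2, I, Pow(2, Rational(1, 2))))) = Mul(Add(-3, q), Add(q, Mul(2, I, Pow(2, Rational(1, 2))))))
Add(-26, Mul(p, Function('C')(12))) = Add(-26, Mul(-70, Add(Pow(12, 2), Mul(-3, 12), Mul(-6, I, Pow(2, Rational(1, 2))), Mul(2, I, 12, Pow(2, Rational(1, 2)))))) = Add(-26, Mul(-70, Add(144, -36, Mul(-6, I, Pow(2, Rational(1, 2))), Mul(24, I, Pow(2, Rational(1, 2)))))) = Add(-26, Mul(-70, Add(108, Mul(18, I, Pow(2, Rational(1, 2)))))) = Add(-26, Add(-7560, Mul(-1260, I, Pow(2, Rational(1, 2))))) = Add(-7586, Mul(-1260, I, Pow(2, Rational(1, 2))))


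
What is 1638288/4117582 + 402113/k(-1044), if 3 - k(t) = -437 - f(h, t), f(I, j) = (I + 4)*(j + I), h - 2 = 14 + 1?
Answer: -21907042435/1175569661 ≈ -18.635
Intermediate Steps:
h = 17 (h = 2 + (14 + 1) = 2 + 15 = 17)
f(I, j) = (4 + I)*(I + j)
k(t) = 797 + 21*t (k(t) = 3 - (-437 - (17² + 4*17 + 4*t + 17*t)) = 3 - (-437 - (289 + 68 + 4*t + 17*t)) = 3 - (-437 - (357 + 21*t)) = 3 - (-437 + (-357 - 21*t)) = 3 - (-794 - 21*t) = 3 + (794 + 21*t) = 797 + 21*t)
1638288/4117582 + 402113/k(-1044) = 1638288/4117582 + 402113/(797 + 21*(-1044)) = 1638288*(1/4117582) + 402113/(797 - 21924) = 819144/2058791 + 402113/(-21127) = 819144/2058791 + 402113*(-1/21127) = 819144/2058791 - 402113/21127 = -21907042435/1175569661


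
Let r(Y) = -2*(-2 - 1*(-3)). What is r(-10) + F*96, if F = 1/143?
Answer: -190/143 ≈ -1.3287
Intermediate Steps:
F = 1/143 ≈ 0.0069930
r(Y) = -2 (r(Y) = -2*(-2 + 3) = -2*1 = -2)
r(-10) + F*96 = -2 + (1/143)*96 = -2 + 96/143 = -190/143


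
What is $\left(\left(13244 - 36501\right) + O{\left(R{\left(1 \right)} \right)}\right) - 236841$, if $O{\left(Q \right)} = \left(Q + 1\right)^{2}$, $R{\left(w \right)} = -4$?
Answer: $-260089$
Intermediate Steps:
$O{\left(Q \right)} = \left(1 + Q\right)^{2}$
$\left(\left(13244 - 36501\right) + O{\left(R{\left(1 \right)} \right)}\right) - 236841 = \left(\left(13244 - 36501\right) + \left(1 - 4\right)^{2}\right) - 236841 = \left(\left(13244 - 36501\right) + \left(-3\right)^{2}\right) - 236841 = \left(-23257 + 9\right) - 236841 = -23248 - 236841 = -260089$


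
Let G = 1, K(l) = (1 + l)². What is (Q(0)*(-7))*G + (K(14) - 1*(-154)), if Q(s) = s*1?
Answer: 379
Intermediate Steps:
Q(s) = s
(Q(0)*(-7))*G + (K(14) - 1*(-154)) = (0*(-7))*1 + ((1 + 14)² - 1*(-154)) = 0*1 + (15² + 154) = 0 + (225 + 154) = 0 + 379 = 379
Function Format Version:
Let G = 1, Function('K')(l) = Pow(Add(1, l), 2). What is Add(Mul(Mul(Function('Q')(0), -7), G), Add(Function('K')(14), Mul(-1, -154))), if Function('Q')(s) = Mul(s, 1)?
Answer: 379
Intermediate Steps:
Function('Q')(s) = s
Add(Mul(Mul(Function('Q')(0), -7), G), Add(Function('K')(14), Mul(-1, -154))) = Add(Mul(Mul(0, -7), 1), Add(Pow(Add(1, 14), 2), Mul(-1, -154))) = Add(Mul(0, 1), Add(Pow(15, 2), 154)) = Add(0, Add(225, 154)) = Add(0, 379) = 379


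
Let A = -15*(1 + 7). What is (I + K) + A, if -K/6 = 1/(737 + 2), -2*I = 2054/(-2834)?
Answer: -19275167/161102 ≈ -119.65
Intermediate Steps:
I = 79/218 (I = -1027/(-2834) = -1027*(-1)/2834 = -1/2*(-79/109) = 79/218 ≈ 0.36239)
A = -120 (A = -15*8 = -120)
K = -6/739 (K = -6/(737 + 2) = -6/739 ≈ -0.0081191)
(I + K) + A = (79/218 - 6/739) - 120 = 57073/161102 - 120 = -19275167/161102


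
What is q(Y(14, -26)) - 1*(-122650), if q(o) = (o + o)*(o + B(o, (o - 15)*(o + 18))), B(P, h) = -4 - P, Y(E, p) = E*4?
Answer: 122202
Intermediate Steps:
Y(E, p) = 4*E
q(o) = -8*o (q(o) = (o + o)*(o + (-4 - o)) = (2*o)*(-4) = -8*o)
q(Y(14, -26)) - 1*(-122650) = -32*14 - 1*(-122650) = -8*56 + 122650 = -448 + 122650 = 122202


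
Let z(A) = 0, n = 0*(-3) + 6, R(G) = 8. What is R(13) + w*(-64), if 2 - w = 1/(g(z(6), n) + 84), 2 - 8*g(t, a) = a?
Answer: -19912/167 ≈ -119.23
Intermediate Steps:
n = 6 (n = 0 + 6 = 6)
g(t, a) = 1/4 - a/8
w = 332/167 (w = 2 - 1/((1/4 - 1/8*6) + 84) = 2 - 1/((1/4 - 3/4) + 84) = 2 - 1/(-1/2 + 84) = 2 - 1/167/2 = 2 - 1*2/167 = 2 - 2/167 = 332/167 ≈ 1.9880)
R(13) + w*(-64) = 8 + (332/167)*(-64) = 8 - 21248/167 = -19912/167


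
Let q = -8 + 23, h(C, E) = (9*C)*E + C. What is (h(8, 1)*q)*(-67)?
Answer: -80400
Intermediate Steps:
h(C, E) = C + 9*C*E (h(C, E) = 9*C*E + C = C + 9*C*E)
q = 15
(h(8, 1)*q)*(-67) = ((8*(1 + 9*1))*15)*(-67) = ((8*(1 + 9))*15)*(-67) = ((8*10)*15)*(-67) = (80*15)*(-67) = 1200*(-67) = -80400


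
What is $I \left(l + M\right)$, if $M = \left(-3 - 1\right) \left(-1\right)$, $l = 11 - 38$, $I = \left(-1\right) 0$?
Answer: $0$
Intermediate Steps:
$I = 0$
$l = -27$
$M = 4$ ($M = \left(-4\right) \left(-1\right) = 4$)
$I \left(l + M\right) = 0 \left(-27 + 4\right) = 0 \left(-23\right) = 0$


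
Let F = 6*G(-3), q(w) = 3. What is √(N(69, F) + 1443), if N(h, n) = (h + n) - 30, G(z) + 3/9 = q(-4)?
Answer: √1498 ≈ 38.704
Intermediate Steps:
G(z) = 8/3 (G(z) = -⅓ + 3 = 8/3)
F = 16 (F = 6*(8/3) = 16)
N(h, n) = -30 + h + n
√(N(69, F) + 1443) = √((-30 + 69 + 16) + 1443) = √(55 + 1443) = √1498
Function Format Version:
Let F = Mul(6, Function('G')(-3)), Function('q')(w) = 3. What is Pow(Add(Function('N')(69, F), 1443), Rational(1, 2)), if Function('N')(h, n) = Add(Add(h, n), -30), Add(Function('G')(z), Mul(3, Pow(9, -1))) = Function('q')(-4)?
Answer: Pow(1498, Rational(1, 2)) ≈ 38.704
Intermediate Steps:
Function('G')(z) = Rational(8, 3) (Function('G')(z) = Add(Rational(-1, 3), 3) = Rational(8, 3))
F = 16 (F = Mul(6, Rational(8, 3)) = 16)
Function('N')(h, n) = Add(-30, h, n)
Pow(Add(Function('N')(69, F), 1443), Rational(1, 2)) = Pow(Add(Add(-30, 69, 16), 1443), Rational(1, 2)) = Pow(Add(55, 1443), Rational(1, 2)) = Pow(1498, Rational(1, 2))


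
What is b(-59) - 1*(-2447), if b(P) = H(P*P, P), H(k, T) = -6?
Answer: 2441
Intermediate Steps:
b(P) = -6
b(-59) - 1*(-2447) = -6 - 1*(-2447) = -6 + 2447 = 2441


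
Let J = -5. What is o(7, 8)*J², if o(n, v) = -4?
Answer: -100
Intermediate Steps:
o(7, 8)*J² = -4*(-5)² = -4*25 = -100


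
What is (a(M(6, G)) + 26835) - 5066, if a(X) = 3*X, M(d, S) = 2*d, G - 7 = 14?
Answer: 21805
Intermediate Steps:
G = 21 (G = 7 + 14 = 21)
(a(M(6, G)) + 26835) - 5066 = (3*(2*6) + 26835) - 5066 = (3*12 + 26835) - 5066 = (36 + 26835) - 5066 = 26871 - 5066 = 21805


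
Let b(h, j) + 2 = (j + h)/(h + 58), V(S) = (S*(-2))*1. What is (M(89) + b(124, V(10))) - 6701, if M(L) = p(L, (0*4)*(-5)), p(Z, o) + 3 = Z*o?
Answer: -46938/7 ≈ -6705.4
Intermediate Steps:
p(Z, o) = -3 + Z*o
M(L) = -3 (M(L) = -3 + L*((0*4)*(-5)) = -3 + L*(0*(-5)) = -3 + L*0 = -3 + 0 = -3)
V(S) = -2*S (V(S) = -2*S*1 = -2*S)
b(h, j) = -2 + (h + j)/(58 + h) (b(h, j) = -2 + (j + h)/(h + 58) = -2 + (h + j)/(58 + h))
(M(89) + b(124, V(10))) - 6701 = (-3 + (-116 - 2*10 - 1*124)/(58 + 124)) - 6701 = (-3 + (-116 - 20 - 124)/182) - 6701 = (-3 + (1/182)*(-260)) - 6701 = (-3 - 10/7) - 6701 = -31/7 - 6701 = -46938/7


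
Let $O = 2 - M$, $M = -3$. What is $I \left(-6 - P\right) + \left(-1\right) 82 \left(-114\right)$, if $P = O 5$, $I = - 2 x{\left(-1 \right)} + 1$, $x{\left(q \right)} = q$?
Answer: $9255$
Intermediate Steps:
$O = 5$ ($O = 2 - -3 = 2 + 3 = 5$)
$I = 3$ ($I = \left(-2\right) \left(-1\right) + 1 = 2 + 1 = 3$)
$P = 25$ ($P = 5 \cdot 5 = 25$)
$I \left(-6 - P\right) + \left(-1\right) 82 \left(-114\right) = 3 \left(-6 - 25\right) + \left(-1\right) 82 \left(-114\right) = 3 \left(-6 - 25\right) - -9348 = 3 \left(-31\right) + 9348 = -93 + 9348 = 9255$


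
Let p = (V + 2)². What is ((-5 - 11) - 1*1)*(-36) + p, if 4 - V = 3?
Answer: 621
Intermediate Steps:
V = 1 (V = 4 - 1*3 = 4 - 3 = 1)
p = 9 (p = (1 + 2)² = 3² = 9)
((-5 - 11) - 1*1)*(-36) + p = ((-5 - 11) - 1*1)*(-36) + 9 = (-16 - 1)*(-36) + 9 = -17*(-36) + 9 = 612 + 9 = 621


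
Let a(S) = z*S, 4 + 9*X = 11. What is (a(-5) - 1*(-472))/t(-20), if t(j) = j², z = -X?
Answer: 4283/3600 ≈ 1.1897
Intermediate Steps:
X = 7/9 (X = -4/9 + (⅑)*11 = -4/9 + 11/9 = 7/9 ≈ 0.77778)
z = -7/9 (z = -1*7/9 = -7/9 ≈ -0.77778)
a(S) = -7*S/9
(a(-5) - 1*(-472))/t(-20) = (-7/9*(-5) - 1*(-472))/((-20)²) = (35/9 + 472)/400 = (4283/9)*(1/400) = 4283/3600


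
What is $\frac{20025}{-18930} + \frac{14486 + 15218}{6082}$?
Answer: $\frac{14683489}{3837742} \approx 3.8261$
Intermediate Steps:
$\frac{20025}{-18930} + \frac{14486 + 15218}{6082} = 20025 \left(- \frac{1}{18930}\right) + 29704 \cdot \frac{1}{6082} = - \frac{1335}{1262} + \frac{14852}{3041} = \frac{14683489}{3837742}$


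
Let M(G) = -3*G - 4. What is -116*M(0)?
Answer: 464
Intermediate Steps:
M(G) = -4 - 3*G
-116*M(0) = -116*(-4 - 3*0) = -116*(-4 + 0) = -116*(-4) = 464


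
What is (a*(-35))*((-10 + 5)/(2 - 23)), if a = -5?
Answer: 125/3 ≈ 41.667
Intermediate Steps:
(a*(-35))*((-10 + 5)/(2 - 23)) = (-5*(-35))*((-10 + 5)/(2 - 23)) = 175*(-5/(-21)) = 175*(-5*(-1/21)) = 175*(5/21) = 125/3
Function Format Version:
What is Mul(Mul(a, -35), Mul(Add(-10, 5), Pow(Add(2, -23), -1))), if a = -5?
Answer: Rational(125, 3) ≈ 41.667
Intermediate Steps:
Mul(Mul(a, -35), Mul(Add(-10, 5), Pow(Add(2, -23), -1))) = Mul(Mul(-5, -35), Mul(Add(-10, 5), Pow(Add(2, -23), -1))) = Mul(175, Mul(-5, Pow(-21, -1))) = Mul(175, Mul(-5, Rational(-1, 21))) = Mul(175, Rational(5, 21)) = Rational(125, 3)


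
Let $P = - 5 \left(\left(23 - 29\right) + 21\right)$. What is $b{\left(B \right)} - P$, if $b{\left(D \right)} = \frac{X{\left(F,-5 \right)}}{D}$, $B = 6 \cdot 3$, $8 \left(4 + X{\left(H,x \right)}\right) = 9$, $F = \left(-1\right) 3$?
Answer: $\frac{10777}{144} \approx 74.84$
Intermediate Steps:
$F = -3$
$X{\left(H,x \right)} = - \frac{23}{8}$ ($X{\left(H,x \right)} = -4 + \frac{1}{8} \cdot 9 = -4 + \frac{9}{8} = - \frac{23}{8}$)
$B = 18$
$b{\left(D \right)} = - \frac{23}{8 D}$
$P = -75$ ($P = - 5 \left(-6 + 21\right) = \left(-5\right) 15 = -75$)
$b{\left(B \right)} - P = - \frac{23}{8 \cdot 18} - -75 = \left(- \frac{23}{8}\right) \frac{1}{18} + 75 = - \frac{23}{144} + 75 = \frac{10777}{144}$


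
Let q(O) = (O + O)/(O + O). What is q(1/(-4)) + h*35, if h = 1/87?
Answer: 122/87 ≈ 1.4023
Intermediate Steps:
q(O) = 1 (q(O) = (2*O)/((2*O)) = (2*O)*(1/(2*O)) = 1)
h = 1/87 ≈ 0.011494
q(1/(-4)) + h*35 = 1 + (1/87)*35 = 1 + 35/87 = 122/87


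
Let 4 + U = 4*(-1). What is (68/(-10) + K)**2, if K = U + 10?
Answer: 576/25 ≈ 23.040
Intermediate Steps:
U = -8 (U = -4 + 4*(-1) = -4 - 4 = -8)
K = 2 (K = -8 + 10 = 2)
(68/(-10) + K)**2 = (68/(-10) + 2)**2 = (68*(-1/10) + 2)**2 = (-34/5 + 2)**2 = (-24/5)**2 = 576/25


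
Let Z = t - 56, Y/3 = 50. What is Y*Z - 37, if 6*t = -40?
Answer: -9437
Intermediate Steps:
Y = 150 (Y = 3*50 = 150)
t = -20/3 (t = (1/6)*(-40) = -20/3 ≈ -6.6667)
Z = -188/3 (Z = -20/3 - 56 = -188/3 ≈ -62.667)
Y*Z - 37 = 150*(-188/3) - 37 = -9400 - 37 = -9437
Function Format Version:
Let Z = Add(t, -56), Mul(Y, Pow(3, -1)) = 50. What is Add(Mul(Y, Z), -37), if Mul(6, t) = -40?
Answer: -9437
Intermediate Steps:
Y = 150 (Y = Mul(3, 50) = 150)
t = Rational(-20, 3) (t = Mul(Rational(1, 6), -40) = Rational(-20, 3) ≈ -6.6667)
Z = Rational(-188, 3) (Z = Add(Rational(-20, 3), -56) = Rational(-188, 3) ≈ -62.667)
Add(Mul(Y, Z), -37) = Add(Mul(150, Rational(-188, 3)), -37) = Add(-9400, -37) = -9437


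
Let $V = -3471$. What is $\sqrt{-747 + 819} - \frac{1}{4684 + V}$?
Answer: $- \frac{1}{1213} + 6 \sqrt{2} \approx 8.4845$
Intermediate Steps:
$\sqrt{-747 + 819} - \frac{1}{4684 + V} = \sqrt{-747 + 819} - \frac{1}{4684 - 3471} = \sqrt{72} - \frac{1}{1213} = 6 \sqrt{2} - \frac{1}{1213} = - \frac{1}{1213} + 6 \sqrt{2}$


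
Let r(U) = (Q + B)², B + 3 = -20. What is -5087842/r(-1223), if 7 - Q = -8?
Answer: -2543921/32 ≈ -79498.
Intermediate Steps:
B = -23 (B = -3 - 20 = -23)
Q = 15 (Q = 7 - 1*(-8) = 7 + 8 = 15)
r(U) = 64 (r(U) = (15 - 23)² = (-8)² = 64)
-5087842/r(-1223) = -5087842/64 = -5087842*1/64 = -2543921/32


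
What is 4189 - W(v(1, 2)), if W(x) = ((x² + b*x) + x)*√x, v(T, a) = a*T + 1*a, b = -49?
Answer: 4541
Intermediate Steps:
v(T, a) = a + T*a (v(T, a) = T*a + a = a + T*a)
W(x) = √x*(x² - 48*x) (W(x) = ((x² - 49*x) + x)*√x = (x² - 48*x)*√x = √x*(x² - 48*x))
4189 - W(v(1, 2)) = 4189 - (2*(1 + 1))^(3/2)*(-48 + 2*(1 + 1)) = 4189 - (2*2)^(3/2)*(-48 + 2*2) = 4189 - 4^(3/2)*(-48 + 4) = 4189 - 8*(-44) = 4189 - 1*(-352) = 4189 + 352 = 4541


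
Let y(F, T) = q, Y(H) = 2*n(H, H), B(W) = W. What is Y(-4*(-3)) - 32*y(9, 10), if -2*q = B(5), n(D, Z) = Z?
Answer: 104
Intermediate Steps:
q = -5/2 (q = -½*5 = -5/2 ≈ -2.5000)
Y(H) = 2*H
y(F, T) = -5/2
Y(-4*(-3)) - 32*y(9, 10) = 2*(-4*(-3)) - 32*(-5/2) = 2*12 + 80 = 24 + 80 = 104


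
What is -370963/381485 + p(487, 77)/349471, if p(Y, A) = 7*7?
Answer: -129622117808/133317944435 ≈ -0.97228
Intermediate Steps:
p(Y, A) = 49
-370963/381485 + p(487, 77)/349471 = -370963/381485 + 49/349471 = -129622117808/133317944435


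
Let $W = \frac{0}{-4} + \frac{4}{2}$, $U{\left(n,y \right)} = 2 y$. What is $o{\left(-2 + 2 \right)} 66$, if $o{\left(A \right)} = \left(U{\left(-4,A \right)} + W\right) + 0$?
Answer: $132$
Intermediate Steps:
$W = 2$ ($W = 0 \left(- \frac{1}{4}\right) + 4 \cdot \frac{1}{2} = 0 + 2 = 2$)
$o{\left(A \right)} = 2 + 2 A$ ($o{\left(A \right)} = \left(2 A + 2\right) + 0 = \left(2 + 2 A\right) + 0 = 2 + 2 A$)
$o{\left(-2 + 2 \right)} 66 = \left(2 + 2 \left(-2 + 2\right)\right) 66 = \left(2 + 2 \cdot 0\right) 66 = \left(2 + 0\right) 66 = 2 \cdot 66 = 132$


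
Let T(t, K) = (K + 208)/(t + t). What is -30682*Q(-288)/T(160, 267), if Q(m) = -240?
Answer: 94255104/19 ≈ 4.9608e+6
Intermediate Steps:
T(t, K) = (208 + K)/(2*t) (T(t, K) = (208 + K)/((2*t)) = (208 + K)*(1/(2*t)) = (208 + K)/(2*t))
-30682*Q(-288)/T(160, 267) = -30682*(-76800/(208 + 267)) = -30682/(((½)*(1/160)*475)*(-1/240)) = -30682/((95/64)*(-1/240)) = -30682/(-19/3072) = -30682*(-3072/19) = 94255104/19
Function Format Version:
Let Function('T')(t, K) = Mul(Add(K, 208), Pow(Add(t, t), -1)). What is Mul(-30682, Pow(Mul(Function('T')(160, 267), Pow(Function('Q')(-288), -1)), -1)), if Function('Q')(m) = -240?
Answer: Rational(94255104, 19) ≈ 4.9608e+6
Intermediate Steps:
Function('T')(t, K) = Mul(Rational(1, 2), Pow(t, -1), Add(208, K)) (Function('T')(t, K) = Mul(Add(208, K), Pow(Mul(2, t), -1)) = Mul(Add(208, K), Mul(Rational(1, 2), Pow(t, -1))) = Mul(Rational(1, 2), Pow(t, -1), Add(208, K)))
Mul(-30682, Pow(Mul(Function('T')(160, 267), Pow(Function('Q')(-288), -1)), -1)) = Mul(-30682, Pow(Mul(Mul(Rational(1, 2), Pow(160, -1), Add(208, 267)), Pow(-240, -1)), -1)) = Mul(-30682, Pow(Mul(Mul(Rational(1, 2), Rational(1, 160), 475), Rational(-1, 240)), -1)) = Mul(-30682, Pow(Mul(Rational(95, 64), Rational(-1, 240)), -1)) = Mul(-30682, Pow(Rational(-19, 3072), -1)) = Mul(-30682, Rational(-3072, 19)) = Rational(94255104, 19)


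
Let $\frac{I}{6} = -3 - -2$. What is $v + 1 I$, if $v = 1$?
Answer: $-5$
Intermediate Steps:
$I = -6$ ($I = 6 \left(-3 - -2\right) = 6 \left(-3 + 2\right) = 6 \left(-1\right) = -6$)
$v + 1 I = 1 + 1 \left(-6\right) = 1 - 6 = -5$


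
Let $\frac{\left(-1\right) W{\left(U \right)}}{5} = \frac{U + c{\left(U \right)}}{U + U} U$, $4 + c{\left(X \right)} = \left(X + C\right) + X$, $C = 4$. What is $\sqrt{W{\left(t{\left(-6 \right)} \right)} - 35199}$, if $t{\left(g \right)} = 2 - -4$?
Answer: $6 i \sqrt{979} \approx 187.73 i$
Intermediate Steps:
$t{\left(g \right)} = 6$ ($t{\left(g \right)} = 2 + 4 = 6$)
$c{\left(X \right)} = 2 X$ ($c{\left(X \right)} = -4 + \left(\left(X + 4\right) + X\right) = -4 + \left(\left(4 + X\right) + X\right) = -4 + \left(4 + 2 X\right) = 2 X$)
$W{\left(U \right)} = - \frac{15 U}{2}$ ($W{\left(U \right)} = - 5 \frac{U + 2 U}{U + U} U = - 5 \frac{3 U}{2 U} U = - 5 \cdot 3 U \frac{1}{2 U} U = - 5 \frac{3 U}{2} = - \frac{15 U}{2}$)
$\sqrt{W{\left(t{\left(-6 \right)} \right)} - 35199} = \sqrt{\left(- \frac{15}{2}\right) 6 - 35199} = \sqrt{-45 - 35199} = \sqrt{-35244} = 6 i \sqrt{979}$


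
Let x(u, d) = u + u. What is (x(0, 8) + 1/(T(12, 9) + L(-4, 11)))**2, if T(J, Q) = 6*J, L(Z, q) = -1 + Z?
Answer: 1/4489 ≈ 0.00022277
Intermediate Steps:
x(u, d) = 2*u
(x(0, 8) + 1/(T(12, 9) + L(-4, 11)))**2 = (2*0 + 1/(6*12 + (-1 - 4)))**2 = (0 + 1/(72 - 5))**2 = (0 + 1/67)**2 = (1/67)**2 = 1/4489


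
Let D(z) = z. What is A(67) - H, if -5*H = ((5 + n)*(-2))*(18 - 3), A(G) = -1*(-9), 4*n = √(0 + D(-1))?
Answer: -21 - 3*I/2 ≈ -21.0 - 1.5*I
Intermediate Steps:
n = I/4 (n = √(0 - 1)/4 = √(-1)/4 = I/4 ≈ 0.25*I)
A(G) = 9
H = 30 + 3*I/2 (H = -(5 + I/4)*(-2)*(18 - 3)/5 = -(-10 - I/2)*15/5 = -(-150 - 15*I/2)/5 = 30 + 3*I/2 ≈ 30.0 + 1.5*I)
A(67) - H = 9 - (30 + 3*I/2) = 9 + (-30 - 3*I/2) = -21 - 3*I/2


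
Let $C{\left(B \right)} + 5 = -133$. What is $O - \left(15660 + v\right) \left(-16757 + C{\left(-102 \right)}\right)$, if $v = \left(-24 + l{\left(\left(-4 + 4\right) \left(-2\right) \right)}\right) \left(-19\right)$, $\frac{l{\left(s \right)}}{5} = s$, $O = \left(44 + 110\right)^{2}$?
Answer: $272303536$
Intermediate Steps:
$O = 23716$ ($O = 154^{2} = 23716$)
$C{\left(B \right)} = -138$ ($C{\left(B \right)} = -5 - 133 = -138$)
$l{\left(s \right)} = 5 s$
$v = 456$ ($v = \left(-24 + 5 \left(-4 + 4\right) \left(-2\right)\right) \left(-19\right) = \left(-24 + 5 \cdot 0 \left(-2\right)\right) \left(-19\right) = \left(-24 + 5 \cdot 0\right) \left(-19\right) = \left(-24 + 0\right) \left(-19\right) = \left(-24\right) \left(-19\right) = 456$)
$O - \left(15660 + v\right) \left(-16757 + C{\left(-102 \right)}\right) = 23716 - \left(15660 + 456\right) \left(-16757 - 138\right) = 23716 - 16116 \left(-16895\right) = 23716 - -272279820 = 23716 + 272279820 = 272303536$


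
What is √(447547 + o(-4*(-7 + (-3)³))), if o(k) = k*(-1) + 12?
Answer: √447423 ≈ 668.90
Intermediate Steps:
o(k) = 12 - k (o(k) = -k + 12 = 12 - k)
√(447547 + o(-4*(-7 + (-3)³))) = √(447547 + (12 - (-4)*(-7 + (-3)³))) = √(447547 + (12 - (-4)*(-7 - 27))) = √(447547 + (12 - (-4)*(-34))) = √(447547 + (12 - 1*136)) = √(447547 + (12 - 136)) = √(447547 - 124) = √447423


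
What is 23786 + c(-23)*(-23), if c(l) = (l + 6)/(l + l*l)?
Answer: 523309/22 ≈ 23787.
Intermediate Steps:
c(l) = (6 + l)/(l + l**2)
23786 + c(-23)*(-23) = 23786 + ((6 - 23)/((-23)*(1 - 23)))*(-23) = 23786 - 1/23*(-17)/(-22)*(-23) = 23786 - 1/23*(-1/22)*(-17)*(-23) = 23786 - 17/506*(-23) = 23786 + 17/22 = 523309/22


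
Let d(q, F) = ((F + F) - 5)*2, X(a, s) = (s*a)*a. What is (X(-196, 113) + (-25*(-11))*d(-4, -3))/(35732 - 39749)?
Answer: -1444986/1339 ≈ -1079.2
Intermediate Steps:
X(a, s) = s*a² (X(a, s) = (a*s)*a = s*a²)
d(q, F) = -10 + 4*F (d(q, F) = (2*F - 5)*2 = (-5 + 2*F)*2 = -10 + 4*F)
(X(-196, 113) + (-25*(-11))*d(-4, -3))/(35732 - 39749) = (113*(-196)² + (-25*(-11))*(-10 + 4*(-3)))/(35732 - 39749) = (113*38416 + 275*(-10 - 12))/(-4017) = (4341008 + 275*(-22))*(-1/4017) = (4341008 - 6050)*(-1/4017) = 4334958*(-1/4017) = -1444986/1339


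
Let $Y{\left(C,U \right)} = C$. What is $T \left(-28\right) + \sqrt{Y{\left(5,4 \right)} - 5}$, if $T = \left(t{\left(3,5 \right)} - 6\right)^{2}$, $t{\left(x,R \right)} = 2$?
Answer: $-448$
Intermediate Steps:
$T = 16$ ($T = \left(2 - 6\right)^{2} = \left(-4\right)^{2} = 16$)
$T \left(-28\right) + \sqrt{Y{\left(5,4 \right)} - 5} = 16 \left(-28\right) + \sqrt{5 - 5} = -448 + \sqrt{0} = -448 + 0 = -448$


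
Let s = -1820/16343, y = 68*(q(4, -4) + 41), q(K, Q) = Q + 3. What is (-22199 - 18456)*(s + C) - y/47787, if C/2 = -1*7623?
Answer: 28475127631298710/45940173 ≈ 6.1983e+8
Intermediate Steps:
q(K, Q) = 3 + Q
y = 2720 (y = 68*((3 - 4) + 41) = 68*(-1 + 41) = 68*40 = 2720)
s = -1820/16343 (s = -1820*1/16343 = -1820/16343 ≈ -0.11136)
C = -15246 (C = 2*(-1*7623) = 2*(-7623) = -15246)
(-22199 - 18456)*(s + C) - y/47787 = (-22199 - 18456)*(-1820/16343 - 15246) - 2720/47787 = -40655*(-249167198/16343) - 2720/47787 = 10129892434690/16343 - 1*160/2811 = 10129892434690/16343 - 160/2811 = 28475127631298710/45940173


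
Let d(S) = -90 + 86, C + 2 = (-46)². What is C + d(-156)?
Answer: 2110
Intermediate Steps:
C = 2114 (C = -2 + (-46)² = -2 + 2116 = 2114)
d(S) = -4
C + d(-156) = 2114 - 4 = 2110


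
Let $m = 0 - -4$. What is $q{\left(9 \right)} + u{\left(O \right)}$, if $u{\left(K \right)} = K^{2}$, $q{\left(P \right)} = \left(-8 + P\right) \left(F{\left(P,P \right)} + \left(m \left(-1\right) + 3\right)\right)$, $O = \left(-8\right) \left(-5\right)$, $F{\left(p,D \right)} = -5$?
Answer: $1594$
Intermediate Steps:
$m = 4$ ($m = 0 + 4 = 4$)
$O = 40$
$q{\left(P \right)} = 48 - 6 P$ ($q{\left(P \right)} = \left(-8 + P\right) \left(-5 + \left(4 \left(-1\right) + 3\right)\right) = \left(-8 + P\right) \left(-5 + \left(-4 + 3\right)\right) = \left(-8 + P\right) \left(-5 - 1\right) = \left(-8 + P\right) \left(-6\right) = 48 - 6 P$)
$q{\left(9 \right)} + u{\left(O \right)} = \left(48 - 54\right) + 40^{2} = \left(48 - 54\right) + 1600 = -6 + 1600 = 1594$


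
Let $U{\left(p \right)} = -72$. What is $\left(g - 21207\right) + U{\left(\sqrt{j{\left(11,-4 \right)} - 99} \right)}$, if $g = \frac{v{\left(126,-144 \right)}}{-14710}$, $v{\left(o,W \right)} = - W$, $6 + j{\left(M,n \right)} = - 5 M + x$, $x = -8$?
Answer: $- \frac{156507117}{7355} \approx -21279.0$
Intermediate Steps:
$j{\left(M,n \right)} = -14 - 5 M$ ($j{\left(M,n \right)} = -6 - \left(8 + 5 M\right) = -14 - 5 M$)
$g = - \frac{72}{7355}$ ($g = \frac{\left(-1\right) \left(-144\right)}{-14710} = 144 \left(- \frac{1}{14710}\right) = - \frac{72}{7355} \approx -0.0097893$)
$\left(g - 21207\right) + U{\left(\sqrt{j{\left(11,-4 \right)} - 99} \right)} = \left(- \frac{72}{7355} - 21207\right) - 72 = - \frac{155977557}{7355} - 72 = - \frac{156507117}{7355}$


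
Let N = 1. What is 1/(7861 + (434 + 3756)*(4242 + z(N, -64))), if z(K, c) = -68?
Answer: 1/17496921 ≈ 5.7153e-8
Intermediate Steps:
1/(7861 + (434 + 3756)*(4242 + z(N, -64))) = 1/(7861 + (434 + 3756)*(4242 - 68)) = 1/(7861 + 4190*4174) = 1/(7861 + 17489060) = 1/17496921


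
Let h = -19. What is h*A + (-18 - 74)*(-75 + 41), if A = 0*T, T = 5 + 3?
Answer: 3128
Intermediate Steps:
T = 8
A = 0 (A = 0*8 = 0)
h*A + (-18 - 74)*(-75 + 41) = -19*0 + (-18 - 74)*(-75 + 41) = 0 - 92*(-34) = 0 + 3128 = 3128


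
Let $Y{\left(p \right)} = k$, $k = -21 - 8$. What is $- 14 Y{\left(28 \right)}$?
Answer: $406$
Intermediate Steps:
$k = -29$ ($k = -21 - 8 = -29$)
$Y{\left(p \right)} = -29$
$- 14 Y{\left(28 \right)} = \left(-14\right) \left(-29\right) = 406$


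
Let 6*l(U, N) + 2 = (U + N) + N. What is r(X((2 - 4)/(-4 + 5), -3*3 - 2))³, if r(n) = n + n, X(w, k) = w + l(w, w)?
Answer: -8000/27 ≈ -296.30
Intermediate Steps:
l(U, N) = -⅓ + N/3 + U/6 (l(U, N) = -⅓ + ((U + N) + N)/6 = -⅓ + ((N + U) + N)/6 = -⅓ + (U + 2*N)/6 = -⅓ + (N/3 + U/6) = -⅓ + N/3 + U/6)
X(w, k) = -⅓ + 3*w/2 (X(w, k) = w + (-⅓ + w/3 + w/6) = w + (-⅓ + w/2) = -⅓ + 3*w/2)
r(n) = 2*n
r(X((2 - 4)/(-4 + 5), -3*3 - 2))³ = (2*(-⅓ + 3*((2 - 4)/(-4 + 5))/2))³ = (2*(-⅓ + 3*(-2/1)/2))³ = (2*(-⅓ + 3*(-2*1)/2))³ = (2*(-⅓ + (3/2)*(-2)))³ = (2*(-⅓ - 3))³ = (2*(-10/3))³ = (-20/3)³ = -8000/27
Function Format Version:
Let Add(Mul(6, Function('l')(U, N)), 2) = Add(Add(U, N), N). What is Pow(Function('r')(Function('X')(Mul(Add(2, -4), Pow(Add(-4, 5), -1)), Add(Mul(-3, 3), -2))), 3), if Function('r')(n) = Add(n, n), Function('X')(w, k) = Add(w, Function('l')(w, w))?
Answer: Rational(-8000, 27) ≈ -296.30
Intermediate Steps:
Function('l')(U, N) = Add(Rational(-1, 3), Mul(Rational(1, 3), N), Mul(Rational(1, 6), U)) (Function('l')(U, N) = Add(Rational(-1, 3), Mul(Rational(1, 6), Add(Add(U, N), N))) = Add(Rational(-1, 3), Mul(Rational(1, 6), Add(Add(N, U), N))) = Add(Rational(-1, 3), Mul(Rational(1, 6), Add(U, Mul(2, N)))) = Add(Rational(-1, 3), Add(Mul(Rational(1, 3), N), Mul(Rational(1, 6), U))) = Add(Rational(-1, 3), Mul(Rational(1, 3), N), Mul(Rational(1, 6), U)))
Function('X')(w, k) = Add(Rational(-1, 3), Mul(Rational(3, 2), w)) (Function('X')(w, k) = Add(w, Add(Rational(-1, 3), Mul(Rational(1, 3), w), Mul(Rational(1, 6), w))) = Add(w, Add(Rational(-1, 3), Mul(Rational(1, 2), w))) = Add(Rational(-1, 3), Mul(Rational(3, 2), w)))
Function('r')(n) = Mul(2, n)
Pow(Function('r')(Function('X')(Mul(Add(2, -4), Pow(Add(-4, 5), -1)), Add(Mul(-3, 3), -2))), 3) = Pow(Mul(2, Add(Rational(-1, 3), Mul(Rational(3, 2), Mul(Add(2, -4), Pow(Add(-4, 5), -1))))), 3) = Pow(Mul(2, Add(Rational(-1, 3), Mul(Rational(3, 2), Mul(-2, Pow(1, -1))))), 3) = Pow(Mul(2, Add(Rational(-1, 3), Mul(Rational(3, 2), Mul(-2, 1)))), 3) = Pow(Mul(2, Add(Rational(-1, 3), Mul(Rational(3, 2), -2))), 3) = Pow(Mul(2, Add(Rational(-1, 3), -3)), 3) = Pow(Mul(2, Rational(-10, 3)), 3) = Pow(Rational(-20, 3), 3) = Rational(-8000, 27)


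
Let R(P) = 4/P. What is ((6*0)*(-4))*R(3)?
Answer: 0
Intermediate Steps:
((6*0)*(-4))*R(3) = ((6*0)*(-4))*(4/3) = (0*(-4))*(4*(⅓)) = 0*(4/3) = 0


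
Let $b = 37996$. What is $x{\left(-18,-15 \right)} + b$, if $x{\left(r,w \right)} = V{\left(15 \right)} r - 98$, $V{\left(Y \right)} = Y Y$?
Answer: $33848$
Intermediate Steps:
$V{\left(Y \right)} = Y^{2}$
$x{\left(r,w \right)} = -98 + 225 r$ ($x{\left(r,w \right)} = 15^{2} r - 98 = 225 r - 98 = -98 + 225 r$)
$x{\left(-18,-15 \right)} + b = \left(-98 + 225 \left(-18\right)\right) + 37996 = \left(-98 - 4050\right) + 37996 = -4148 + 37996 = 33848$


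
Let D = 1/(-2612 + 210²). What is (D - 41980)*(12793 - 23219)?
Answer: 9079306103907/20744 ≈ 4.3768e+8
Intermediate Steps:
D = 1/41488 (D = 1/(-2612 + 44100) = 1/41488 ≈ 2.4103e-5)
(D - 41980)*(12793 - 23219) = (1/41488 - 41980)*(12793 - 23219) = -1741666239/41488*(-10426) = 9079306103907/20744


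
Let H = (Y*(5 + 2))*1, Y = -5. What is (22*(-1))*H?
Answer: 770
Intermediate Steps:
H = -35 (H = -5*(5 + 2)*1 = -5*7*1 = -35*1 = -35)
(22*(-1))*H = (22*(-1))*(-35) = -22*(-35) = 770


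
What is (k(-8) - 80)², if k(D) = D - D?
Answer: 6400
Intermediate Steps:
k(D) = 0
(k(-8) - 80)² = (0 - 80)² = (-80)² = 6400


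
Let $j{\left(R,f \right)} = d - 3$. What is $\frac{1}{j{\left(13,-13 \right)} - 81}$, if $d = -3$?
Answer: $- \frac{1}{87} \approx -0.011494$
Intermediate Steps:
$j{\left(R,f \right)} = -6$ ($j{\left(R,f \right)} = -3 - 3 = -6$)
$\frac{1}{j{\left(13,-13 \right)} - 81} = \frac{1}{-6 - 81} = \frac{1}{-87} = - \frac{1}{87}$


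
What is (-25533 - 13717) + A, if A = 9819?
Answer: -29431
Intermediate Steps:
(-25533 - 13717) + A = (-25533 - 13717) + 9819 = -39250 + 9819 = -29431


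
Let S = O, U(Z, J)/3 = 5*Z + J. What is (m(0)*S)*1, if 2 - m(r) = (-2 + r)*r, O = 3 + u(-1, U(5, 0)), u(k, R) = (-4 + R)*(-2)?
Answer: -278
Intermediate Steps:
U(Z, J) = 3*J + 15*Z (U(Z, J) = 3*(5*Z + J) = 3*(J + 5*Z) = 3*J + 15*Z)
u(k, R) = 8 - 2*R
O = -139 (O = 3 + (8 - 2*(3*0 + 15*5)) = 3 + (8 - 2*(0 + 75)) = 3 + (8 - 2*75) = 3 + (8 - 150) = 3 - 142 = -139)
m(r) = 2 - r*(-2 + r) (m(r) = 2 - (-2 + r)*r = 2 - r*(-2 + r))
S = -139
(m(0)*S)*1 = ((2 - 1*0² + 2*0)*(-139))*1 = ((2 - 1*0 + 0)*(-139))*1 = ((2 + 0 + 0)*(-139))*1 = (2*(-139))*1 = -278*1 = -278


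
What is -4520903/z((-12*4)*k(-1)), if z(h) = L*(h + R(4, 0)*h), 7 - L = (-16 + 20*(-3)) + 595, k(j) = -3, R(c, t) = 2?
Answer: 4520903/221184 ≈ 20.440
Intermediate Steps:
L = -512 (L = 7 - ((-16 + 20*(-3)) + 595) = 7 - ((-16 - 60) + 595) = 7 - (-76 + 595) = 7 - 1*519 = 7 - 519 = -512)
z(h) = -1536*h (z(h) = -512*(h + 2*h) = -1536*h)
-4520903/z((-12*4)*k(-1)) = -4520903/((-1536*(-12*4)*(-3))) = -4520903/((-(-73728)*(-3))) = -4520903/((-1536*144)) = -4520903/(-221184) = -4520903*(-1/221184) = 4520903/221184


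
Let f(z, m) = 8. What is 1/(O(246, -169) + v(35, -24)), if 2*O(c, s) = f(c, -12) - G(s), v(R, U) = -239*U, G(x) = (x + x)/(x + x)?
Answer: 2/11479 ≈ 0.00017423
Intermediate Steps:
G(x) = 1 (G(x) = (2*x)/((2*x)) = (2*x)*(1/(2*x)) = 1)
O(c, s) = 7/2 (O(c, s) = (8 - 1*1)/2 = (8 - 1)/2 = (1/2)*7 = 7/2)
1/(O(246, -169) + v(35, -24)) = 1/(7/2 - 239*(-24)) = 1/(7/2 + 5736) = 1/(11479/2) = 2/11479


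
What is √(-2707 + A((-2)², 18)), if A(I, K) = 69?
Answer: I*√2638 ≈ 51.361*I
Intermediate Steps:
√(-2707 + A((-2)², 18)) = √(-2707 + 69) = √(-2638) = I*√2638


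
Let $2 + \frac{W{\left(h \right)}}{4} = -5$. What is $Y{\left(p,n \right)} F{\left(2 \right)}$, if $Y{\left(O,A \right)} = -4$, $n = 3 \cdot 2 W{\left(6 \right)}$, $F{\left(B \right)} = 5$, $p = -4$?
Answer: $-20$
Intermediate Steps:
$W{\left(h \right)} = -28$ ($W{\left(h \right)} = -8 + 4 \left(-5\right) = -8 - 20 = -28$)
$n = -168$ ($n = 3 \cdot 2 \left(-28\right) = 6 \left(-28\right) = -168$)
$Y{\left(p,n \right)} F{\left(2 \right)} = \left(-4\right) 5 = -20$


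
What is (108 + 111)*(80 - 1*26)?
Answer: 11826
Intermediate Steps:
(108 + 111)*(80 - 1*26) = 219*(80 - 26) = 219*54 = 11826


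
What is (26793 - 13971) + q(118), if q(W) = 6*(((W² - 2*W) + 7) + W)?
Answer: 95700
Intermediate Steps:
q(W) = 42 - 6*W + 6*W² (q(W) = 6*((7 + W² - 2*W) + W) = 6*(7 + W² - W) = 42 - 6*W + 6*W²)
(26793 - 13971) + q(118) = (26793 - 13971) + (42 - 6*118 + 6*118²) = 12822 + (42 - 708 + 6*13924) = 12822 + (42 - 708 + 83544) = 12822 + 82878 = 95700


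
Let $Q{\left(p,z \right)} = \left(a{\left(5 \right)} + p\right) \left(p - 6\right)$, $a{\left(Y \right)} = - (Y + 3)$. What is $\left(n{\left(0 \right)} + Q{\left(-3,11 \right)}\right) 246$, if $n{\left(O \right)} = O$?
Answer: $24354$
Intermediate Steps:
$a{\left(Y \right)} = -3 - Y$ ($a{\left(Y \right)} = - (3 + Y) = -3 - Y$)
$Q{\left(p,z \right)} = \left(-8 + p\right) \left(-6 + p\right)$ ($Q{\left(p,z \right)} = \left(\left(-3 - 5\right) + p\right) \left(p - 6\right) = \left(\left(-3 - 5\right) + p\right) \left(-6 + p\right) = \left(-8 + p\right) \left(-6 + p\right)$)
$\left(n{\left(0 \right)} + Q{\left(-3,11 \right)}\right) 246 = \left(0 + \left(48 + \left(-3\right)^{2} - -42\right)\right) 246 = \left(0 + \left(48 + 9 + 42\right)\right) 246 = \left(0 + 99\right) 246 = 99 \cdot 246 = 24354$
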